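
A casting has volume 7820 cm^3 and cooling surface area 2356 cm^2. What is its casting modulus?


Formula: Casting Modulus M = V / A
M = 7820 cm^3 / 2356 cm^2 = 3.3192 cm


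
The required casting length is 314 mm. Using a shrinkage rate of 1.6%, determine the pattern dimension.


Formula: L_pattern = L_casting * (1 + shrinkage_rate/100)
Shrinkage factor = 1 + 1.6/100 = 1.016
L_pattern = 314 mm * 1.016 = 319.0240 mm

Final answer: 319.0240 mm


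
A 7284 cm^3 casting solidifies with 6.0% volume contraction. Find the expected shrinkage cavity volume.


Formula: V_shrink = V_casting * shrinkage_pct / 100
V_shrink = 7284 cm^3 * 6.0 / 100 = 437.0400 cm^3

437.0400 cm^3


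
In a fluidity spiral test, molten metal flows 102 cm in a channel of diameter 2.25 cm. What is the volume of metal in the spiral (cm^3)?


Formula: V = pi * (d/2)^2 * L  (cylinder volume)
Radius = 2.25/2 = 1.125 cm
V = pi * 1.125^2 * 102 = 405.5600 cm^3

405.5600 cm^3


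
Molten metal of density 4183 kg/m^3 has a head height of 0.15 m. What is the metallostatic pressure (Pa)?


Formula: P = rho * g * h
rho * g = 4183 * 9.81 = 41035.23 N/m^3
P = 41035.23 * 0.15 = 6155.2845 Pa

Answer: 6155.2845 Pa


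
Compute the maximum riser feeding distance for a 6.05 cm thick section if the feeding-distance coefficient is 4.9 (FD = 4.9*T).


Formula: FD = 4.9 * T  (riser feeding-distance rule)
FD = 4.9 * 6.05 cm = 29.6450 cm

29.6450 cm


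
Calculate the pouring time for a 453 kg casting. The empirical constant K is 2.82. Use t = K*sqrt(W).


Formula: t = K * sqrt(W)
sqrt(W) = sqrt(453) = 21.28380
t = 2.82 * 21.28380 = 60.0203 s

60.0203 s


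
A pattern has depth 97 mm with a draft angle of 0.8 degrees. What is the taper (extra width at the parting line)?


Formula: taper = depth * tan(draft_angle)
tan(0.8 deg) = 0.0139635
taper = 97 mm * 0.0139635 = 1.3545 mm

Final answer: 1.3545 mm


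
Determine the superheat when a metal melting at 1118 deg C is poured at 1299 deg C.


Formula: Superheat = T_pour - T_melt
Superheat = 1299 - 1118 = 181 deg C

Answer: 181 deg C


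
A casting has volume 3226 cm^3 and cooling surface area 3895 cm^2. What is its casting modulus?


Formula: Casting Modulus M = V / A
M = 3226 cm^3 / 3895 cm^2 = 0.8282 cm

Final answer: 0.8282 cm


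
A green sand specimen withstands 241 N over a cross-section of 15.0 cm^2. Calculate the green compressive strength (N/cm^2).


Formula: Compressive Strength = Force / Area
Strength = 241 N / 15.0 cm^2 = 16.0667 N/cm^2

Answer: 16.0667 N/cm^2


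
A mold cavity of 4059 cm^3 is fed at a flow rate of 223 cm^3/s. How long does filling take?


Formula: t_fill = V_mold / Q_flow
t = 4059 cm^3 / 223 cm^3/s = 18.2018 s


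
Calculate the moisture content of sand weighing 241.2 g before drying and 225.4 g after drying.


Formula: MC = (W_wet - W_dry) / W_wet * 100
Water mass = 241.2 - 225.4 = 15.8 g
MC = 15.8 / 241.2 * 100 = 6.5506%

Answer: 6.5506%


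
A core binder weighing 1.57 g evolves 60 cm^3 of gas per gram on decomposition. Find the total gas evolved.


Formula: V_gas = W_binder * gas_evolution_rate
V = 1.57 g * 60 cm^3/g = 94.2000 cm^3


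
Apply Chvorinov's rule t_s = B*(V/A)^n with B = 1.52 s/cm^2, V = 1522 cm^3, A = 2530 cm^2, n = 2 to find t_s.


Formula: t_s = B * (V/A)^n  (Chvorinov's rule, n=2)
Modulus M = V/A = 1522/2530 = 0.601581 cm
M^2 = 0.601581^2 = 0.361900 cm^2
t_s = 1.52 * 0.361900 = 0.5501 s

0.5501 s


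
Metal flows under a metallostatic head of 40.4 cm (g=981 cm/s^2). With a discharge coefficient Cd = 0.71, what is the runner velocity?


Formula: v = Cd * sqrt(2 * g * h)  (Torricelli with discharge coefficient)
2*g*h = 2 * 981 * 40.4 = 79264.8 cm^2/s^2
sqrt(79264.8) = 281.54005 cm/s
v = 0.71 * 281.54005 = 199.8934 cm/s

Answer: 199.8934 cm/s


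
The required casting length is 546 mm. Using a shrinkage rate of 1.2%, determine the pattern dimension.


Formula: L_pattern = L_casting * (1 + shrinkage_rate/100)
Shrinkage factor = 1 + 1.2/100 = 1.012
L_pattern = 546 mm * 1.012 = 552.5520 mm

Answer: 552.5520 mm


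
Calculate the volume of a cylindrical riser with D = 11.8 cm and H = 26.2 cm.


Formula: V = pi * (D/2)^2 * H  (cylinder volume)
Radius = D/2 = 11.8/2 = 5.9 cm
V = pi * 5.9^2 * 26.2 = 2865.2016 cm^3

2865.2016 cm^3


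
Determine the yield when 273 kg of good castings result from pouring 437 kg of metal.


Formula: Casting Yield = (W_good / W_total) * 100
Yield = (273 kg / 437 kg) * 100 = 62.4714%

Final answer: 62.4714%


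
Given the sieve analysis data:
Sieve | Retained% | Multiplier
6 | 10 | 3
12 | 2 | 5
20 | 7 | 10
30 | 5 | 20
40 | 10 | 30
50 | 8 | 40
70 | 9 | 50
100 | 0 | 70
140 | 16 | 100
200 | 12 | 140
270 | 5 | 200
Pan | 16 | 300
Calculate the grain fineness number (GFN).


Formula: GFN = sum(pct * multiplier) / sum(pct)
sum(pct * multiplier) = 10360
sum(pct) = 100
GFN = 10360 / 100 = 103.60

103.60


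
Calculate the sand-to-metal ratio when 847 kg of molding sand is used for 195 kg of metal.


Formula: Sand-to-Metal Ratio = W_sand / W_metal
Ratio = 847 kg / 195 kg = 4.3436

4.3436


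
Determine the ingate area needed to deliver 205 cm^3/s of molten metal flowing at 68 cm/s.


Formula: A_ingate = Q / v  (continuity equation)
A = 205 cm^3/s / 68 cm/s = 3.0147 cm^2

Final answer: 3.0147 cm^2


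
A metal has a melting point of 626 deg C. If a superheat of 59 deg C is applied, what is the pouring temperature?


Formula: T_pour = T_melt + Superheat
T_pour = 626 + 59 = 685 deg C

685 deg C


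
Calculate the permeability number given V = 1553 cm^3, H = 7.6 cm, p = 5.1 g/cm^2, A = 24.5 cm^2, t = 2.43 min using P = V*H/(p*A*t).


Formula: Permeability Number P = (V * H) / (p * A * t)
Numerator: V * H = 1553 * 7.6 = 11802.8
Denominator: p * A * t = 5.1 * 24.5 * 2.43 = 303.6285
P = 11802.8 / 303.6285 = 38.8725

Answer: 38.8725


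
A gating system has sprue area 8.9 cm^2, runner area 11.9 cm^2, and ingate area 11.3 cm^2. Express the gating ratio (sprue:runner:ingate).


Sprue:Runner:Ingate = 1 : 11.9/8.9 : 11.3/8.9 = 1:1.34:1.27

Final answer: 1:1.34:1.27


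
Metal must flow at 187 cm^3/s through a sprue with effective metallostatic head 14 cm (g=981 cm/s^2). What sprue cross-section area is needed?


Formula: v = sqrt(2*g*h), A = Q/v
Velocity: v = sqrt(2 * 981 * 14) = sqrt(27468) = 165.7347 cm/s
Sprue area: A = Q / v = 187 / 165.7347 = 1.1283 cm^2


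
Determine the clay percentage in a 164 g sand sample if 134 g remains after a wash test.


Formula: Clay% = (W_total - W_washed) / W_total * 100
Clay mass = 164 - 134 = 30 g
Clay% = 30 / 164 * 100 = 18.2927%

Final answer: 18.2927%


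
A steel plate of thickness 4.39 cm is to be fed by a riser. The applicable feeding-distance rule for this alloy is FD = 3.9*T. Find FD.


Formula: FD = 3.9 * T  (riser feeding-distance rule)
FD = 3.9 * 4.39 cm = 17.1210 cm

Final answer: 17.1210 cm


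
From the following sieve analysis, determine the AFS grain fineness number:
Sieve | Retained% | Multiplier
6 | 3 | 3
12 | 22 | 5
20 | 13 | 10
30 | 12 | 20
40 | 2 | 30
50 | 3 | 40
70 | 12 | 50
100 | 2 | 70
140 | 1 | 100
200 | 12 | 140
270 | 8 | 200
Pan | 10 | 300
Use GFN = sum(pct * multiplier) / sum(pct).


Formula: GFN = sum(pct * multiplier) / sum(pct)
sum(pct * multiplier) = 7789
sum(pct) = 100
GFN = 7789 / 100 = 77.89

77.89


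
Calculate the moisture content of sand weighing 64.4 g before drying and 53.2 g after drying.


Formula: MC = (W_wet - W_dry) / W_wet * 100
Water mass = 64.4 - 53.2 = 11.2 g
MC = 11.2 / 64.4 * 100 = 17.3913%


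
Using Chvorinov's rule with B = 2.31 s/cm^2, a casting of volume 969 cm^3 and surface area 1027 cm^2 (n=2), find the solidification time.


Formula: t_s = B * (V/A)^n  (Chvorinov's rule, n=2)
Modulus M = V/A = 969/1027 = 0.943525 cm
M^2 = 0.943525^2 = 0.890239 cm^2
t_s = 2.31 * 0.890239 = 2.0565 s

Answer: 2.0565 s


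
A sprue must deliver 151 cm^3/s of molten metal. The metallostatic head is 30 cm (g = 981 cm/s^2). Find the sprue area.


Formula: v = sqrt(2*g*h), A = Q/v
Velocity: v = sqrt(2 * 981 * 30) = sqrt(58860) = 242.6108 cm/s
Sprue area: A = Q / v = 151 / 242.6108 = 0.6224 cm^2

0.6224 cm^2


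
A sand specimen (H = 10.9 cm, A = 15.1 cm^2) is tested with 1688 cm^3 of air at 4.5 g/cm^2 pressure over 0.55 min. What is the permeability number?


Formula: Permeability Number P = (V * H) / (p * A * t)
Numerator: V * H = 1688 * 10.9 = 18399.2
Denominator: p * A * t = 4.5 * 15.1 * 0.55 = 37.3725
P = 18399.2 / 37.3725 = 492.3192

Final answer: 492.3192


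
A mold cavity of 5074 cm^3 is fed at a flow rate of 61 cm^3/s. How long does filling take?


Formula: t_fill = V_mold / Q_flow
t = 5074 cm^3 / 61 cm^3/s = 83.1803 s


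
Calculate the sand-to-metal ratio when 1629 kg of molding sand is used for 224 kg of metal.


Formula: Sand-to-Metal Ratio = W_sand / W_metal
Ratio = 1629 kg / 224 kg = 7.2723

Final answer: 7.2723


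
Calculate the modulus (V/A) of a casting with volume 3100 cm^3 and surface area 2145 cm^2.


Formula: Casting Modulus M = V / A
M = 3100 cm^3 / 2145 cm^2 = 1.4452 cm

Answer: 1.4452 cm


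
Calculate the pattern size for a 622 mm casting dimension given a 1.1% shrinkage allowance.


Formula: L_pattern = L_casting * (1 + shrinkage_rate/100)
Shrinkage factor = 1 + 1.1/100 = 1.011
L_pattern = 622 mm * 1.011 = 628.8420 mm

Final answer: 628.8420 mm


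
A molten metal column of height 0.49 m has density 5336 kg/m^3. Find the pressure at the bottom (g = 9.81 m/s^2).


Formula: P = rho * g * h
rho * g = 5336 * 9.81 = 52346.16 N/m^3
P = 52346.16 * 0.49 = 25649.6184 Pa

25649.6184 Pa


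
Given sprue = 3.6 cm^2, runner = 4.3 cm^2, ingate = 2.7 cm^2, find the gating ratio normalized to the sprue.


Sprue:Runner:Ingate = 1 : 4.3/3.6 : 2.7/3.6 = 1:1.19:0.75

1:1.19:0.75


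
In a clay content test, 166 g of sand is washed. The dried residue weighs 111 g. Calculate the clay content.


Formula: Clay% = (W_total - W_washed) / W_total * 100
Clay mass = 166 - 111 = 55 g
Clay% = 55 / 166 * 100 = 33.1325%

33.1325%


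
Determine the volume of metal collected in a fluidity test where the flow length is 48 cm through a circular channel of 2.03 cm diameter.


Formula: V = pi * (d/2)^2 * L  (cylinder volume)
Radius = 2.03/2 = 1.015 cm
V = pi * 1.015^2 * 48 = 155.3543 cm^3

Final answer: 155.3543 cm^3


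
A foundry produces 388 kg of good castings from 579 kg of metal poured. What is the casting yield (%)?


Formula: Casting Yield = (W_good / W_total) * 100
Yield = (388 kg / 579 kg) * 100 = 67.0121%

Answer: 67.0121%


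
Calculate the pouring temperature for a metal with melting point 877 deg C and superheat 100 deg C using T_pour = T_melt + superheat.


Formula: T_pour = T_melt + Superheat
T_pour = 877 + 100 = 977 deg C

977 deg C


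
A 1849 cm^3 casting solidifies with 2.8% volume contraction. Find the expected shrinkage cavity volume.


Formula: V_shrink = V_casting * shrinkage_pct / 100
V_shrink = 1849 cm^3 * 2.8 / 100 = 51.7720 cm^3

Final answer: 51.7720 cm^3


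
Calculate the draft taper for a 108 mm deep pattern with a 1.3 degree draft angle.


Formula: taper = depth * tan(draft_angle)
tan(1.3 deg) = 0.0226932
taper = 108 mm * 0.0226932 = 2.4509 mm

2.4509 mm


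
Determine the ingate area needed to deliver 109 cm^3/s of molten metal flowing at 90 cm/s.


Formula: A_ingate = Q / v  (continuity equation)
A = 109 cm^3/s / 90 cm/s = 1.2111 cm^2


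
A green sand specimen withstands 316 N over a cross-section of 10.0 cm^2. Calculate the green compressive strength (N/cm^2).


Formula: Compressive Strength = Force / Area
Strength = 316 N / 10.0 cm^2 = 31.6000 N/cm^2

31.6000 N/cm^2


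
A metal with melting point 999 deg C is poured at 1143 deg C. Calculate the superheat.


Formula: Superheat = T_pour - T_melt
Superheat = 1143 - 999 = 144 deg C

144 deg C


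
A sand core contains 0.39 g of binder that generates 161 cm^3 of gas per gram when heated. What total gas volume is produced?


Formula: V_gas = W_binder * gas_evolution_rate
V = 0.39 g * 161 cm^3/g = 62.7900 cm^3

Final answer: 62.7900 cm^3


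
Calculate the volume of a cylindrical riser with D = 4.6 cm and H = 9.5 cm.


Formula: V = pi * (D/2)^2 * H  (cylinder volume)
Radius = D/2 = 4.6/2 = 2.3 cm
V = pi * 2.3^2 * 9.5 = 157.8807 cm^3

Answer: 157.8807 cm^3


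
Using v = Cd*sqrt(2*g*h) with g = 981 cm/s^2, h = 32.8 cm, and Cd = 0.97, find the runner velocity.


Formula: v = Cd * sqrt(2 * g * h)  (Torricelli with discharge coefficient)
2*g*h = 2 * 981 * 32.8 = 64353.6 cm^2/s^2
sqrt(64353.6) = 253.68011 cm/s
v = 0.97 * 253.68011 = 246.0697 cm/s

Final answer: 246.0697 cm/s


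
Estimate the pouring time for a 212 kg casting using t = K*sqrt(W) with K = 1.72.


Formula: t = K * sqrt(W)
sqrt(W) = sqrt(212) = 14.56022
t = 1.72 * 14.56022 = 25.0436 s

25.0436 s


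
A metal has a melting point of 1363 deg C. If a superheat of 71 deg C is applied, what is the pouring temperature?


Formula: T_pour = T_melt + Superheat
T_pour = 1363 + 71 = 1434 deg C


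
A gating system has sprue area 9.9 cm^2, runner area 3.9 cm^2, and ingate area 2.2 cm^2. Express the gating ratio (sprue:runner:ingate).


Sprue:Runner:Ingate = 1 : 3.9/9.9 : 2.2/9.9 = 1:0.39:0.22

Answer: 1:0.39:0.22


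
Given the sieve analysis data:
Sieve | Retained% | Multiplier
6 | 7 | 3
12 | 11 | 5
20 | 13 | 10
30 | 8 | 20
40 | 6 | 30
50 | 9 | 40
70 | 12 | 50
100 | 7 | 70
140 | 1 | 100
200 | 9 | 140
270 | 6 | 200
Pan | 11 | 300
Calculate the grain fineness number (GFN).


Formula: GFN = sum(pct * multiplier) / sum(pct)
sum(pct * multiplier) = 7856
sum(pct) = 100
GFN = 7856 / 100 = 78.56

Final answer: 78.56


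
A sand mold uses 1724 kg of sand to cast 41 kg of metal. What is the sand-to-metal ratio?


Formula: Sand-to-Metal Ratio = W_sand / W_metal
Ratio = 1724 kg / 41 kg = 42.0488


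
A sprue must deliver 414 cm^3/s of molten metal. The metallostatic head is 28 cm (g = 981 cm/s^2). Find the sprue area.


Formula: v = sqrt(2*g*h), A = Q/v
Velocity: v = sqrt(2 * 981 * 28) = sqrt(54936) = 234.3843 cm/s
Sprue area: A = Q / v = 414 / 234.3843 = 1.7663 cm^2


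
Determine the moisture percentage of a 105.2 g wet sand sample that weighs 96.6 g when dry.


Formula: MC = (W_wet - W_dry) / W_wet * 100
Water mass = 105.2 - 96.6 = 8.6 g
MC = 8.6 / 105.2 * 100 = 8.1749%

Final answer: 8.1749%


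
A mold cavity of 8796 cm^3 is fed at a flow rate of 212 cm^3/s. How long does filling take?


Formula: t_fill = V_mold / Q_flow
t = 8796 cm^3 / 212 cm^3/s = 41.4906 s

41.4906 s


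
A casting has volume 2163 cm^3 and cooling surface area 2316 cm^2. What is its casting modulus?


Formula: Casting Modulus M = V / A
M = 2163 cm^3 / 2316 cm^2 = 0.9339 cm


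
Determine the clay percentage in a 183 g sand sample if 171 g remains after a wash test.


Formula: Clay% = (W_total - W_washed) / W_total * 100
Clay mass = 183 - 171 = 12 g
Clay% = 12 / 183 * 100 = 6.5574%

Answer: 6.5574%


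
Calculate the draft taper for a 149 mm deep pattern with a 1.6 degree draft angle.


Formula: taper = depth * tan(draft_angle)
tan(1.6 deg) = 0.0279325
taper = 149 mm * 0.0279325 = 4.1619 mm

Final answer: 4.1619 mm


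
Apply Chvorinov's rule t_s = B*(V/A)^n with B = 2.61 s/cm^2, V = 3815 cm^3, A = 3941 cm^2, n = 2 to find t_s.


Formula: t_s = B * (V/A)^n  (Chvorinov's rule, n=2)
Modulus M = V/A = 3815/3941 = 0.968028 cm
M^2 = 0.968028^2 = 0.937078 cm^2
t_s = 2.61 * 0.937078 = 2.4458 s

Answer: 2.4458 s


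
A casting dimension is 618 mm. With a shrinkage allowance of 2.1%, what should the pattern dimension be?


Formula: L_pattern = L_casting * (1 + shrinkage_rate/100)
Shrinkage factor = 1 + 2.1/100 = 1.021
L_pattern = 618 mm * 1.021 = 630.9780 mm

630.9780 mm


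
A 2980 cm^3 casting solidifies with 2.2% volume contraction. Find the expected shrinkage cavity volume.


Formula: V_shrink = V_casting * shrinkage_pct / 100
V_shrink = 2980 cm^3 * 2.2 / 100 = 65.5600 cm^3

Answer: 65.5600 cm^3


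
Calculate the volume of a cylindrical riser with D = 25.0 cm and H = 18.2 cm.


Formula: V = pi * (D/2)^2 * H  (cylinder volume)
Radius = D/2 = 25.0/2 = 12.5 cm
V = pi * 12.5^2 * 18.2 = 8933.9041 cm^3

8933.9041 cm^3


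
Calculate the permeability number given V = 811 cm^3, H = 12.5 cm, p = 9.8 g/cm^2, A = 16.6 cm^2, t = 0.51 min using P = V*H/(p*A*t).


Formula: Permeability Number P = (V * H) / (p * A * t)
Numerator: V * H = 811 * 12.5 = 10137.5
Denominator: p * A * t = 9.8 * 16.6 * 0.51 = 82.9668
P = 10137.5 / 82.9668 = 122.1874


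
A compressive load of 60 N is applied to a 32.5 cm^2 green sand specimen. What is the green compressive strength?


Formula: Compressive Strength = Force / Area
Strength = 60 N / 32.5 cm^2 = 1.8462 N/cm^2

1.8462 N/cm^2


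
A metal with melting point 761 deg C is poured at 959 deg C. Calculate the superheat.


Formula: Superheat = T_pour - T_melt
Superheat = 959 - 761 = 198 deg C

198 deg C


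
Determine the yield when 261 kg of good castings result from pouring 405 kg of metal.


Formula: Casting Yield = (W_good / W_total) * 100
Yield = (261 kg / 405 kg) * 100 = 64.4444%

Final answer: 64.4444%


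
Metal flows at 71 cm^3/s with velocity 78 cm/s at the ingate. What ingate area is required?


Formula: A_ingate = Q / v  (continuity equation)
A = 71 cm^3/s / 78 cm/s = 0.9103 cm^2


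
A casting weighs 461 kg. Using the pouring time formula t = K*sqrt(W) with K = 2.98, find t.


Formula: t = K * sqrt(W)
sqrt(W) = sqrt(461) = 21.47091
t = 2.98 * 21.47091 = 63.9833 s


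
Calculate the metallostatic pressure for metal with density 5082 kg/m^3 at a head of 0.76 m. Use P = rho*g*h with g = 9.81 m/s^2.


Formula: P = rho * g * h
rho * g = 5082 * 9.81 = 49854.42 N/m^3
P = 49854.42 * 0.76 = 37889.3592 Pa

Final answer: 37889.3592 Pa


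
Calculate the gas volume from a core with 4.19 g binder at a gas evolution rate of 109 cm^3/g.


Formula: V_gas = W_binder * gas_evolution_rate
V = 4.19 g * 109 cm^3/g = 456.7100 cm^3


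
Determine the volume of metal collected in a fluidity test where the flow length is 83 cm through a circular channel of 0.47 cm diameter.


Formula: V = pi * (d/2)^2 * L  (cylinder volume)
Radius = 0.47/2 = 0.235 cm
V = pi * 0.235^2 * 83 = 14.4000 cm^3

14.4000 cm^3


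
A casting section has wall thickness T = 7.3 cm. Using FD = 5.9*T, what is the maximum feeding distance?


Formula: FD = 5.9 * T  (riser feeding-distance rule)
FD = 5.9 * 7.3 cm = 43.0700 cm

Final answer: 43.0700 cm


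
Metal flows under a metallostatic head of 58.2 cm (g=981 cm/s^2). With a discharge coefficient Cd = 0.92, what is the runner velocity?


Formula: v = Cd * sqrt(2 * g * h)  (Torricelli with discharge coefficient)
2*g*h = 2 * 981 * 58.2 = 114188.4 cm^2/s^2
sqrt(114188.4) = 337.91774 cm/s
v = 0.92 * 337.91774 = 310.8843 cm/s

310.8843 cm/s


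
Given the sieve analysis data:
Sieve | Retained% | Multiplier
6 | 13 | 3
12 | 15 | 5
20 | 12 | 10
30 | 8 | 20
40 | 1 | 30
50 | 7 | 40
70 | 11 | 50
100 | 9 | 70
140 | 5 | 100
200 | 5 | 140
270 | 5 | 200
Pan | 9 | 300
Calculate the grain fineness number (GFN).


Formula: GFN = sum(pct * multiplier) / sum(pct)
sum(pct * multiplier) = 6784
sum(pct) = 100
GFN = 6784 / 100 = 67.84

67.84


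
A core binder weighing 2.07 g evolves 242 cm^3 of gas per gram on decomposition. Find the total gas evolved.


Formula: V_gas = W_binder * gas_evolution_rate
V = 2.07 g * 242 cm^3/g = 500.9400 cm^3


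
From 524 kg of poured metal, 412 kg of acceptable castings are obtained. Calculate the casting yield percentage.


Formula: Casting Yield = (W_good / W_total) * 100
Yield = (412 kg / 524 kg) * 100 = 78.6260%


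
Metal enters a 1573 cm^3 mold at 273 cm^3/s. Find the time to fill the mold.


Formula: t_fill = V_mold / Q_flow
t = 1573 cm^3 / 273 cm^3/s = 5.7619 s

5.7619 s


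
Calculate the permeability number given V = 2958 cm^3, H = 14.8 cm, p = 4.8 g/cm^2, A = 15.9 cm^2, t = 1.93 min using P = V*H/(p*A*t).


Formula: Permeability Number P = (V * H) / (p * A * t)
Numerator: V * H = 2958 * 14.8 = 43778.4
Denominator: p * A * t = 4.8 * 15.9 * 1.93 = 147.2976
P = 43778.4 / 147.2976 = 297.2105

Answer: 297.2105


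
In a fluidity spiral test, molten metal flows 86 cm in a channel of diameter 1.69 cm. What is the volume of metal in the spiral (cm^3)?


Formula: V = pi * (d/2)^2 * L  (cylinder volume)
Radius = 1.69/2 = 0.845 cm
V = pi * 0.845^2 * 86 = 192.9131 cm^3


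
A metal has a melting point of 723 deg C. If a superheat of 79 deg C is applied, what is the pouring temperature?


Formula: T_pour = T_melt + Superheat
T_pour = 723 + 79 = 802 deg C

Final answer: 802 deg C


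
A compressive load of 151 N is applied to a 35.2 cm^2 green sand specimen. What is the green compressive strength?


Formula: Compressive Strength = Force / Area
Strength = 151 N / 35.2 cm^2 = 4.2898 N/cm^2

Final answer: 4.2898 N/cm^2


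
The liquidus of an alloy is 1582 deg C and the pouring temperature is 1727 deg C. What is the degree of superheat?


Formula: Superheat = T_pour - T_melt
Superheat = 1727 - 1582 = 145 deg C

Answer: 145 deg C


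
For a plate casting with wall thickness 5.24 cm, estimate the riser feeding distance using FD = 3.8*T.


Formula: FD = 3.8 * T  (riser feeding-distance rule)
FD = 3.8 * 5.24 cm = 19.9120 cm

Final answer: 19.9120 cm


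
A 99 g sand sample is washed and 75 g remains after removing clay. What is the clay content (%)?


Formula: Clay% = (W_total - W_washed) / W_total * 100
Clay mass = 99 - 75 = 24 g
Clay% = 24 / 99 * 100 = 24.2424%

Final answer: 24.2424%


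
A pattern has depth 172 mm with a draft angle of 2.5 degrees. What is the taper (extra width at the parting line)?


Formula: taper = depth * tan(draft_angle)
tan(2.5 deg) = 0.0436609
taper = 172 mm * 0.0436609 = 7.5097 mm

Final answer: 7.5097 mm


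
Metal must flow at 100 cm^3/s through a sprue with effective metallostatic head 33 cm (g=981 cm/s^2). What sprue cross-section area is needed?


Formula: v = sqrt(2*g*h), A = Q/v
Velocity: v = sqrt(2 * 981 * 33) = sqrt(64746) = 254.4524 cm/s
Sprue area: A = Q / v = 100 / 254.4524 = 0.3930 cm^2


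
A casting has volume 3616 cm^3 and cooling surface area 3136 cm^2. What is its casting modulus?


Formula: Casting Modulus M = V / A
M = 3616 cm^3 / 3136 cm^2 = 1.1531 cm

Answer: 1.1531 cm


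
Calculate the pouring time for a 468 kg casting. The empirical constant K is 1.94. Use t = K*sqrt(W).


Formula: t = K * sqrt(W)
sqrt(W) = sqrt(468) = 21.63331
t = 1.94 * 21.63331 = 41.9686 s

Final answer: 41.9686 s


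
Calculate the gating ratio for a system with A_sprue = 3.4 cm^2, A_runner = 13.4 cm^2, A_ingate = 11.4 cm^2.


Sprue:Runner:Ingate = 1 : 13.4/3.4 : 11.4/3.4 = 1:3.94:3.35

Answer: 1:3.94:3.35


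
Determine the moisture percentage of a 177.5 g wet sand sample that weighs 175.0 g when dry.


Formula: MC = (W_wet - W_dry) / W_wet * 100
Water mass = 177.5 - 175.0 = 2.5 g
MC = 2.5 / 177.5 * 100 = 1.4085%

Final answer: 1.4085%


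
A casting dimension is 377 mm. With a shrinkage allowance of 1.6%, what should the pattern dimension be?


Formula: L_pattern = L_casting * (1 + shrinkage_rate/100)
Shrinkage factor = 1 + 1.6/100 = 1.016
L_pattern = 377 mm * 1.016 = 383.0320 mm

Answer: 383.0320 mm


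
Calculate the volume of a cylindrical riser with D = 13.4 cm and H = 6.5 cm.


Formula: V = pi * (D/2)^2 * H  (cylinder volume)
Radius = D/2 = 13.4/2 = 6.7 cm
V = pi * 6.7^2 * 6.5 = 916.6696 cm^3

Final answer: 916.6696 cm^3


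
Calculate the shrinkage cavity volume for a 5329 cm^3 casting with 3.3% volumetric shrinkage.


Formula: V_shrink = V_casting * shrinkage_pct / 100
V_shrink = 5329 cm^3 * 3.3 / 100 = 175.8570 cm^3


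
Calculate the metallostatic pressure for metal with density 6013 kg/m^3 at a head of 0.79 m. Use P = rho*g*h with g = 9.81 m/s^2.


Formula: P = rho * g * h
rho * g = 6013 * 9.81 = 58987.53 N/m^3
P = 58987.53 * 0.79 = 46600.1487 Pa


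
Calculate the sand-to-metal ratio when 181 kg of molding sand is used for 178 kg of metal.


Formula: Sand-to-Metal Ratio = W_sand / W_metal
Ratio = 181 kg / 178 kg = 1.0169


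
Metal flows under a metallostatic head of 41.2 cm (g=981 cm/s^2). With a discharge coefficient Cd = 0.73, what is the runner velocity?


Formula: v = Cd * sqrt(2 * g * h)  (Torricelli with discharge coefficient)
2*g*h = 2 * 981 * 41.2 = 80834.4 cm^2/s^2
sqrt(80834.4) = 284.31391 cm/s
v = 0.73 * 284.31391 = 207.5492 cm/s

207.5492 cm/s


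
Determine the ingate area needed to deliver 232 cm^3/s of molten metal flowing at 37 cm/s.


Formula: A_ingate = Q / v  (continuity equation)
A = 232 cm^3/s / 37 cm/s = 6.2703 cm^2


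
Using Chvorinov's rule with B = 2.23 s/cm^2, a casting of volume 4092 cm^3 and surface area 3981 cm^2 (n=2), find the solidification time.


Formula: t_s = B * (V/A)^n  (Chvorinov's rule, n=2)
Modulus M = V/A = 4092/3981 = 1.027882 cm
M^2 = 1.027882^2 = 1.056541 cm^2
t_s = 2.23 * 1.056541 = 2.3561 s

2.3561 s


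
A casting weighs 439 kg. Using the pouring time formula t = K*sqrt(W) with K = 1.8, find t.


Formula: t = K * sqrt(W)
sqrt(W) = sqrt(439) = 20.95233
t = 1.8 * 20.95233 = 37.7142 s

Final answer: 37.7142 s


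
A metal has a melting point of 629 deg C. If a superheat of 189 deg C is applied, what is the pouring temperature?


Formula: T_pour = T_melt + Superheat
T_pour = 629 + 189 = 818 deg C

818 deg C


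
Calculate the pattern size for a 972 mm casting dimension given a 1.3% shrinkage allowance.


Formula: L_pattern = L_casting * (1 + shrinkage_rate/100)
Shrinkage factor = 1 + 1.3/100 = 1.013
L_pattern = 972 mm * 1.013 = 984.6360 mm

984.6360 mm


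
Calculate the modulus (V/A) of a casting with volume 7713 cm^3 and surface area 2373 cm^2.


Formula: Casting Modulus M = V / A
M = 7713 cm^3 / 2373 cm^2 = 3.2503 cm


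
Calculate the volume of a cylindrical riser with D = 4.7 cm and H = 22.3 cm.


Formula: V = pi * (D/2)^2 * H  (cylinder volume)
Radius = D/2 = 4.7/2 = 2.35 cm
V = pi * 2.35^2 * 22.3 = 386.8926 cm^3

Final answer: 386.8926 cm^3


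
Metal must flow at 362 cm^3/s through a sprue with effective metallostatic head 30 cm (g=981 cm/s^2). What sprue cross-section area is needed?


Formula: v = sqrt(2*g*h), A = Q/v
Velocity: v = sqrt(2 * 981 * 30) = sqrt(58860) = 242.6108 cm/s
Sprue area: A = Q / v = 362 / 242.6108 = 1.4921 cm^2

Answer: 1.4921 cm^2


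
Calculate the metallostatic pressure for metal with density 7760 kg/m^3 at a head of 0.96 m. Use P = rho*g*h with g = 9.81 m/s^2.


Formula: P = rho * g * h
rho * g = 7760 * 9.81 = 76125.6 N/m^3
P = 76125.6 * 0.96 = 73080.5760 Pa

Final answer: 73080.5760 Pa


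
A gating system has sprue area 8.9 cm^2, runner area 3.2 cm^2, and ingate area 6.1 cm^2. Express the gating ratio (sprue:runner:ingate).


Sprue:Runner:Ingate = 1 : 3.2/8.9 : 6.1/8.9 = 1:0.36:0.69

1:0.36:0.69


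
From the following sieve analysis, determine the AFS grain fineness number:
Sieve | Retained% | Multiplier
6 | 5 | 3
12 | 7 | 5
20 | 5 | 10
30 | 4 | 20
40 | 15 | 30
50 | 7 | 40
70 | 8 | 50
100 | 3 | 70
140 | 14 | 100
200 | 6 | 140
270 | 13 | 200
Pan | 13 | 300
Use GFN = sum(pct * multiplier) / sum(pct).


Formula: GFN = sum(pct * multiplier) / sum(pct)
sum(pct * multiplier) = 10260
sum(pct) = 100
GFN = 10260 / 100 = 102.60

Answer: 102.60


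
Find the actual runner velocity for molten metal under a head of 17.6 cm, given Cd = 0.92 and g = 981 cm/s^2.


Formula: v = Cd * sqrt(2 * g * h)  (Torricelli with discharge coefficient)
2*g*h = 2 * 981 * 17.6 = 34531.2 cm^2/s^2
sqrt(34531.2) = 185.82572 cm/s
v = 0.92 * 185.82572 = 170.9597 cm/s

Answer: 170.9597 cm/s


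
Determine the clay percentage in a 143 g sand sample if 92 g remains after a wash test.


Formula: Clay% = (W_total - W_washed) / W_total * 100
Clay mass = 143 - 92 = 51 g
Clay% = 51 / 143 * 100 = 35.6643%

35.6643%


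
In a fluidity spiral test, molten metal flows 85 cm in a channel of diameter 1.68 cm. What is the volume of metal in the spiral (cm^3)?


Formula: V = pi * (d/2)^2 * L  (cylinder volume)
Radius = 1.68/2 = 0.84 cm
V = pi * 0.84^2 * 85 = 188.4202 cm^3

188.4202 cm^3


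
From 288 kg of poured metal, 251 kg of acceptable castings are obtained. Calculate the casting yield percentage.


Formula: Casting Yield = (W_good / W_total) * 100
Yield = (251 kg / 288 kg) * 100 = 87.1528%

Final answer: 87.1528%


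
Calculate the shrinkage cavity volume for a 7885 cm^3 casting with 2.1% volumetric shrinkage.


Formula: V_shrink = V_casting * shrinkage_pct / 100
V_shrink = 7885 cm^3 * 2.1 / 100 = 165.5850 cm^3


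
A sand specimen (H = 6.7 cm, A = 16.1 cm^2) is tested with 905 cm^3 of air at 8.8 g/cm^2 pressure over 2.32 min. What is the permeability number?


Formula: Permeability Number P = (V * H) / (p * A * t)
Numerator: V * H = 905 * 6.7 = 6063.5
Denominator: p * A * t = 8.8 * 16.1 * 2.32 = 328.6976
P = 6063.5 / 328.6976 = 18.4470

18.4470


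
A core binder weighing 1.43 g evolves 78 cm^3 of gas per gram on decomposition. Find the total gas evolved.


Formula: V_gas = W_binder * gas_evolution_rate
V = 1.43 g * 78 cm^3/g = 111.5400 cm^3


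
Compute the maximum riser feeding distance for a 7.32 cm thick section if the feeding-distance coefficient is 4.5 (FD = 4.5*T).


Formula: FD = 4.5 * T  (riser feeding-distance rule)
FD = 4.5 * 7.32 cm = 32.9400 cm


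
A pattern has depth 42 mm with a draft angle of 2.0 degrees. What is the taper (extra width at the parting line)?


Formula: taper = depth * tan(draft_angle)
tan(2.0 deg) = 0.0349208
taper = 42 mm * 0.0349208 = 1.4667 mm

Final answer: 1.4667 mm


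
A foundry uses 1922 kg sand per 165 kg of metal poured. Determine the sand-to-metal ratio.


Formula: Sand-to-Metal Ratio = W_sand / W_metal
Ratio = 1922 kg / 165 kg = 11.6485

11.6485


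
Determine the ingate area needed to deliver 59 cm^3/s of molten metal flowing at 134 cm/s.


Formula: A_ingate = Q / v  (continuity equation)
A = 59 cm^3/s / 134 cm/s = 0.4403 cm^2

0.4403 cm^2


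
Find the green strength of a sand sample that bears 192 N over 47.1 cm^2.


Formula: Compressive Strength = Force / Area
Strength = 192 N / 47.1 cm^2 = 4.0764 N/cm^2

Answer: 4.0764 N/cm^2


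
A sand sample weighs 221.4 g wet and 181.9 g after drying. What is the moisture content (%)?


Formula: MC = (W_wet - W_dry) / W_wet * 100
Water mass = 221.4 - 181.9 = 39.5 g
MC = 39.5 / 221.4 * 100 = 17.8410%

17.8410%


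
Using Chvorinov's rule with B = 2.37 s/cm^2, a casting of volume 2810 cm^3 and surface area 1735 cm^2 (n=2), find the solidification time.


Formula: t_s = B * (V/A)^n  (Chvorinov's rule, n=2)
Modulus M = V/A = 2810/1735 = 1.619597 cm
M^2 = 1.619597^2 = 2.623094 cm^2
t_s = 2.37 * 2.623094 = 6.2167 s

Answer: 6.2167 s


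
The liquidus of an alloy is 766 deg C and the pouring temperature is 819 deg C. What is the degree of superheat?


Formula: Superheat = T_pour - T_melt
Superheat = 819 - 766 = 53 deg C

Final answer: 53 deg C


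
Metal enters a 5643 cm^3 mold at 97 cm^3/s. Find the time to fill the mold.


Formula: t_fill = V_mold / Q_flow
t = 5643 cm^3 / 97 cm^3/s = 58.1753 s

Answer: 58.1753 s


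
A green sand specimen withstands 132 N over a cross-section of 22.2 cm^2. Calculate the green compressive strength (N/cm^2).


Formula: Compressive Strength = Force / Area
Strength = 132 N / 22.2 cm^2 = 5.9459 N/cm^2


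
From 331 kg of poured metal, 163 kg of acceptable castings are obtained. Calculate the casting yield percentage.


Formula: Casting Yield = (W_good / W_total) * 100
Yield = (163 kg / 331 kg) * 100 = 49.2447%

Final answer: 49.2447%


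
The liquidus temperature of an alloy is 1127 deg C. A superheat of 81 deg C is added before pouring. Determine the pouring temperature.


Formula: T_pour = T_melt + Superheat
T_pour = 1127 + 81 = 1208 deg C

1208 deg C


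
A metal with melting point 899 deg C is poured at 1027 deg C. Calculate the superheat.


Formula: Superheat = T_pour - T_melt
Superheat = 1027 - 899 = 128 deg C

Final answer: 128 deg C


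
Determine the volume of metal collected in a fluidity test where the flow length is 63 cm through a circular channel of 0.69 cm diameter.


Formula: V = pi * (d/2)^2 * L  (cylinder volume)
Radius = 0.69/2 = 0.345 cm
V = pi * 0.345^2 * 63 = 23.5575 cm^3

Answer: 23.5575 cm^3


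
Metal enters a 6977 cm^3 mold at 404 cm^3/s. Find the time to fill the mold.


Formula: t_fill = V_mold / Q_flow
t = 6977 cm^3 / 404 cm^3/s = 17.2698 s

17.2698 s


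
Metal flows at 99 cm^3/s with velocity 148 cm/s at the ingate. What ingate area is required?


Formula: A_ingate = Q / v  (continuity equation)
A = 99 cm^3/s / 148 cm/s = 0.6689 cm^2

Final answer: 0.6689 cm^2


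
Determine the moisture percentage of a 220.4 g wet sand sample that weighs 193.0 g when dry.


Formula: MC = (W_wet - W_dry) / W_wet * 100
Water mass = 220.4 - 193.0 = 27.4 g
MC = 27.4 / 220.4 * 100 = 12.4319%

Answer: 12.4319%


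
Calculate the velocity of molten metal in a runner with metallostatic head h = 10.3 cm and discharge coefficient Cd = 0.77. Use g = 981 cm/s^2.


Formula: v = Cd * sqrt(2 * g * h)  (Torricelli with discharge coefficient)
2*g*h = 2 * 981 * 10.3 = 20208.6 cm^2/s^2
sqrt(20208.6) = 142.15696 cm/s
v = 0.77 * 142.15696 = 109.4609 cm/s

Final answer: 109.4609 cm/s


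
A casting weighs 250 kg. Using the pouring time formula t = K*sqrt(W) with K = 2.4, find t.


Formula: t = K * sqrt(W)
sqrt(W) = sqrt(250) = 15.81139
t = 2.4 * 15.81139 = 37.9473 s

Final answer: 37.9473 s


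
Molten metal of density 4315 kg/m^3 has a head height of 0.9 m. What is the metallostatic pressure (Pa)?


Formula: P = rho * g * h
rho * g = 4315 * 9.81 = 42330.15 N/m^3
P = 42330.15 * 0.9 = 38097.1350 Pa

38097.1350 Pa


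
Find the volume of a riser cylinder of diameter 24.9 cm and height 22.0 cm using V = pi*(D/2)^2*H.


Formula: V = pi * (D/2)^2 * H  (cylinder volume)
Radius = D/2 = 24.9/2 = 12.45 cm
V = pi * 12.45^2 * 22.0 = 10713.0037 cm^3

10713.0037 cm^3


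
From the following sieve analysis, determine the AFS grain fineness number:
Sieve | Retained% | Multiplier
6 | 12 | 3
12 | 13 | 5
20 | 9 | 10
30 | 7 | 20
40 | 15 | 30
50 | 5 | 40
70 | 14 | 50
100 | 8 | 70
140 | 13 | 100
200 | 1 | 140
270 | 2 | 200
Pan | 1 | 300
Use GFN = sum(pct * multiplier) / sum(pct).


Formula: GFN = sum(pct * multiplier) / sum(pct)
sum(pct * multiplier) = 4381
sum(pct) = 100
GFN = 4381 / 100 = 43.81

Final answer: 43.81


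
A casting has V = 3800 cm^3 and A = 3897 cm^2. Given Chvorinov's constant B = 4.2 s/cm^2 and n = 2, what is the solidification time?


Formula: t_s = B * (V/A)^n  (Chvorinov's rule, n=2)
Modulus M = V/A = 3800/3897 = 0.975109 cm
M^2 = 0.975109^2 = 0.950838 cm^2
t_s = 4.2 * 0.950838 = 3.9935 s

3.9935 s


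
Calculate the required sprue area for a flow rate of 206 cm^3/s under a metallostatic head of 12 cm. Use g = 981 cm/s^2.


Formula: v = sqrt(2*g*h), A = Q/v
Velocity: v = sqrt(2 * 981 * 12) = sqrt(23544) = 153.4405 cm/s
Sprue area: A = Q / v = 206 / 153.4405 = 1.3425 cm^2

Final answer: 1.3425 cm^2


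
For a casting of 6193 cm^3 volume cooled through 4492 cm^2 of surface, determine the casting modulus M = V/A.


Formula: Casting Modulus M = V / A
M = 6193 cm^3 / 4492 cm^2 = 1.3787 cm

1.3787 cm


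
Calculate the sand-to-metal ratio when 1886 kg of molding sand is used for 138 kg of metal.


Formula: Sand-to-Metal Ratio = W_sand / W_metal
Ratio = 1886 kg / 138 kg = 13.6667

Answer: 13.6667


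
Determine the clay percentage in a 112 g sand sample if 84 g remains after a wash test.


Formula: Clay% = (W_total - W_washed) / W_total * 100
Clay mass = 112 - 84 = 28 g
Clay% = 28 / 112 * 100 = 25.0000%


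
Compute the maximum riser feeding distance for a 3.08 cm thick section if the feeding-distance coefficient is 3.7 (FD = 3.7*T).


Formula: FD = 3.7 * T  (riser feeding-distance rule)
FD = 3.7 * 3.08 cm = 11.3960 cm

Final answer: 11.3960 cm


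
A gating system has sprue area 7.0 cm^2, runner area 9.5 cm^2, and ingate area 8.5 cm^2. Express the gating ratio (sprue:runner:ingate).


Sprue:Runner:Ingate = 1 : 9.5/7.0 : 8.5/7.0 = 1:1.36:1.21

Final answer: 1:1.36:1.21


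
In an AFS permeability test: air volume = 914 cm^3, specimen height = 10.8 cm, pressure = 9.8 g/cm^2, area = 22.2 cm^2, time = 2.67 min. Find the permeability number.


Formula: Permeability Number P = (V * H) / (p * A * t)
Numerator: V * H = 914 * 10.8 = 9871.2
Denominator: p * A * t = 9.8 * 22.2 * 2.67 = 580.8852
P = 9871.2 / 580.8852 = 16.9934

Final answer: 16.9934


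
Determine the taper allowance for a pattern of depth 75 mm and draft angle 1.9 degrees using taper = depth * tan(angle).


Formula: taper = depth * tan(draft_angle)
tan(1.9 deg) = 0.0331734
taper = 75 mm * 0.0331734 = 2.4880 mm

Answer: 2.4880 mm


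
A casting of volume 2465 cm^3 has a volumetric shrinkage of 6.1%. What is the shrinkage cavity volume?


Formula: V_shrink = V_casting * shrinkage_pct / 100
V_shrink = 2465 cm^3 * 6.1 / 100 = 150.3650 cm^3

Final answer: 150.3650 cm^3


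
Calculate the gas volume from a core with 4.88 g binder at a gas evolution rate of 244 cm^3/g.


Formula: V_gas = W_binder * gas_evolution_rate
V = 4.88 g * 244 cm^3/g = 1190.7200 cm^3


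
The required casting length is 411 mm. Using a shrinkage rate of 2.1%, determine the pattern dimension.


Formula: L_pattern = L_casting * (1 + shrinkage_rate/100)
Shrinkage factor = 1 + 2.1/100 = 1.021
L_pattern = 411 mm * 1.021 = 419.6310 mm

419.6310 mm


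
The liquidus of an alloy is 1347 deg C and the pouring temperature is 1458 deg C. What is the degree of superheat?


Formula: Superheat = T_pour - T_melt
Superheat = 1458 - 1347 = 111 deg C

Final answer: 111 deg C


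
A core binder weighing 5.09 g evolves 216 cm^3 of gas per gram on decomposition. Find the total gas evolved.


Formula: V_gas = W_binder * gas_evolution_rate
V = 5.09 g * 216 cm^3/g = 1099.4400 cm^3

Answer: 1099.4400 cm^3


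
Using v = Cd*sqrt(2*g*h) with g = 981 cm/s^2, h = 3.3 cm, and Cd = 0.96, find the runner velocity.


Formula: v = Cd * sqrt(2 * g * h)  (Torricelli with discharge coefficient)
2*g*h = 2 * 981 * 3.3 = 6474.6 cm^2/s^2
sqrt(6474.6) = 80.46490 cm/s
v = 0.96 * 80.46490 = 77.2463 cm/s

77.2463 cm/s


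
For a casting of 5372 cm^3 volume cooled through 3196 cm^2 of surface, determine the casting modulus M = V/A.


Formula: Casting Modulus M = V / A
M = 5372 cm^3 / 3196 cm^2 = 1.6809 cm

Answer: 1.6809 cm


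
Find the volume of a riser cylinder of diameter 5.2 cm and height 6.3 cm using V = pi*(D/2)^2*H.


Formula: V = pi * (D/2)^2 * H  (cylinder volume)
Radius = D/2 = 5.2/2 = 2.6 cm
V = pi * 2.6^2 * 6.3 = 133.7941 cm^3


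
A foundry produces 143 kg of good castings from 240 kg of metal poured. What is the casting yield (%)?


Formula: Casting Yield = (W_good / W_total) * 100
Yield = (143 kg / 240 kg) * 100 = 59.5833%


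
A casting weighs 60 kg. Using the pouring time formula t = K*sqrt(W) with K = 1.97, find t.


Formula: t = K * sqrt(W)
sqrt(W) = sqrt(60) = 7.74597
t = 1.97 * 7.74597 = 15.2596 s


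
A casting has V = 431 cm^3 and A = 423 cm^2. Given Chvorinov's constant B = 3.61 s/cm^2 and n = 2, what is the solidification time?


Formula: t_s = B * (V/A)^n  (Chvorinov's rule, n=2)
Modulus M = V/A = 431/423 = 1.018913 cm
M^2 = 1.018913^2 = 1.038184 cm^2
t_s = 3.61 * 1.038184 = 3.7478 s

Answer: 3.7478 s
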